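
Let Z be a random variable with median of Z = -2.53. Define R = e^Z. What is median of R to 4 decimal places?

median of R = 0.0797

e^Z is monotone on this domain, so median of R = exp(-2.53) ≈ 0.0797.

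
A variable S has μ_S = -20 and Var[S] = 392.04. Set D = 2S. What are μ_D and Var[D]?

D = 2S is linear with a = 2, b = 0.
μ_D = a·μ_S + b = 2·(-20) = -40.
Var[D] = a²·Var[S] = 2²·392.04 = 1568.16.

μ_D = -40, Var[D] = 1568.16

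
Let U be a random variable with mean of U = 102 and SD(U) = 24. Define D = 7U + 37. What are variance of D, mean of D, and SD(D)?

variance of D = 28224, mean of D = 751, SD(D) = 168

D = 7U + 37 is linear with a = 7, b = 37.
variance of U = 24² = 576.
variance of D = a²·variance of U = 7²·576 = 28224 (the additive constant 37 does not affect variance).
mean of D = a·mean of U + b = 7·102 + 37 = 751.
SD(D) = |a|·SD(U) = |7|·24 = 168.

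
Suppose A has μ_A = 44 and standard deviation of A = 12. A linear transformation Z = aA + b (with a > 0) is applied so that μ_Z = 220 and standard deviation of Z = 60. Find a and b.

standard deviation of Z = a·standard deviation of A (a > 0), so a = 60/12 = 5.
μ_Z = a·μ_A + b, so b = 220 − 5·44 = 0.

a = 5, b = 0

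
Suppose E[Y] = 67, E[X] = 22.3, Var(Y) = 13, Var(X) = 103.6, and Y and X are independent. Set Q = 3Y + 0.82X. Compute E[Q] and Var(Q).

E[Q] = 219.286, Var(Q) = 186.66064

E[Q] = 3·E[Y] + 0.82·E[X] = 3·67 + 0.82·22.3 = 219.286.
Var(Q) = a²·Var(Y) + b²·Var(X) + 2ab·covariance of Y and X with a = 3, b = 0.82.
Independence gives covariance of Y and X = 0.
= 3²·13 + 0.82²·103.6 + 2·3·0.82·0
= 117 + 69.66064 + 0 = 186.66064.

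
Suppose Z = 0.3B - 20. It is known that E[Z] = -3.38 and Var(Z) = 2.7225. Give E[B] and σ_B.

E[B] = 55.4, σ_B = 5.5

From Z = 0.3B - 20: E[Z] = a·E[B] + b, so E[B] = (E[Z] − b)/a = (-3.38 − (-20))/0.3 = 55.4.
σ_Z = √2.7225 = 1.65.
σ_Z = |a|·σ_B, so σ_B = 1.65/|0.3| = 5.5.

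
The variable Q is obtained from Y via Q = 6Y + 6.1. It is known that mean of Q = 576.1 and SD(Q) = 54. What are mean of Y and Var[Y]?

From Q = 6Y + 6.1: mean of Q = a·mean of Y + b, so mean of Y = (mean of Q − b)/a = (576.1 − 6.1)/6 = 95.
Var[Q] = 54² = 2916.
Var[Q] = a²·Var[Y], so Var[Y] = 2916/6² = 81.

mean of Y = 95, Var[Y] = 81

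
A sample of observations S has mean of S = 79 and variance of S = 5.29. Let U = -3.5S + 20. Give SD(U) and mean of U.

U = -3.5S + 20 is linear with a = -3.5, b = 20.
SD(S) = √5.29 = 2.3.
SD(U) = |a|·SD(S) = |-3.5|·2.3 = 8.05.
mean of U = a·mean of S + b = (-3.5)·79 + 20 = -256.5.

SD(U) = 8.05, mean of U = -256.5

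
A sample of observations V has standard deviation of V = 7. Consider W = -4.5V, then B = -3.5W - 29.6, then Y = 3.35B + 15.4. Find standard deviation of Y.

standard deviation of W = |-4.5|·7 = 31.5.
standard deviation of B = |-3.5|·31.5 = 110.25.
standard deviation of Y = |3.35|·110.25 = 369.3375.

standard deviation of Y = 369.3375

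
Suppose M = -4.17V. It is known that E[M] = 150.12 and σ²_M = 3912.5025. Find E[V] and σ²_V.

From M = -4.17V: E[M] = a·E[V] + b, so E[V] = (E[M] − b)/a = (150.12 − 0)/(-4.17) = -36.
σ²_M = a²·σ²_V, so σ²_V = 3912.5025/(-4.17)² = 225.

E[V] = -36, σ²_V = 225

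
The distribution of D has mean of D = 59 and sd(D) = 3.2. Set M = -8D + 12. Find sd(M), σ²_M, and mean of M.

M = -8D + 12 is linear with a = -8, b = 12.
sd(M) = |a|·sd(D) = |-8|·3.2 = 25.6.
σ²_D = 3.2² = 10.24.
σ²_M = a²·σ²_D = (-8)²·10.24 = 655.36 (the additive constant 12 does not affect variance).
mean of M = a·mean of D + b = (-8)·59 + 12 = -460.

sd(M) = 25.6, σ²_M = 655.36, mean of M = -460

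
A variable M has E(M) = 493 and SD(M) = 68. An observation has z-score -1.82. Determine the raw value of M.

M = E(M) + z·SD(M) = 493 + (-1.82)·68 = 369.24.

M = 369.24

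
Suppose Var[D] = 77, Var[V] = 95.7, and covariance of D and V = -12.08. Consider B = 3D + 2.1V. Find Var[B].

Var[B] = 962.829

Var[B] = a²·Var[D] + b²·Var[V] + 2ab·covariance of D and V with a = 3, b = 2.1.
= 3²·77 + 2.1²·95.7 + 2·3·2.1·(-12.08)
= 693 + 422.037 + (-152.208) = 962.829.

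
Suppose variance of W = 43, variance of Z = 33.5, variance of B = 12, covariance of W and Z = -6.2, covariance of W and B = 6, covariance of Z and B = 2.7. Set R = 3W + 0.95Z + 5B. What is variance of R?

variance of R = a²·variance of W + b²·variance of Z + c²·variance of B + 2ab·covariance of W and Z + 2ac·covariance of W and B + 2bc·covariance of Z and B, with a = 3, b = 0.95, c = 5.
= 387 + 30.23375 + 300 + (-35.34) + 180 + 25.65
= 887.54375.

variance of R = 887.54375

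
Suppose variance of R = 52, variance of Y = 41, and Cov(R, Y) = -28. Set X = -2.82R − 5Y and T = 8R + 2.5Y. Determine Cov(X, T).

By bilinearity, Cov(X, T) = ac·variance of R + bd·variance of Y + (ad+bc)·Cov(R, Y), with a=-2.82, b=-5, c=8, d=2.5.
ac·variance of R = (-2.82)·8·52 = -1173.12
bd·variance of Y = (-5)·2.5·41 = -512.5
(ad+bc)·Cov(R, Y) = (-47.05)·(-28) = 1317.4
Cov(X, T) = -1173.12 + (-512.5) + 1317.4 = -368.22.

Cov(X, T) = -368.22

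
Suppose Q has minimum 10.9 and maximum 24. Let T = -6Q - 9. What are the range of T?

Range(T) = 78.6

Range of Q = 24 − 10.9 = 13.1.
Range(T) = |a|·Range(Q) = |-6|·13.1 = 78.6.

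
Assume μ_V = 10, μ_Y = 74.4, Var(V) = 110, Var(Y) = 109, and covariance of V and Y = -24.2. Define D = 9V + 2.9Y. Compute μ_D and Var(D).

μ_D = 305.76, Var(D) = 8563.45

μ_D = 9·μ_V + 2.9·μ_Y = 9·10 + 2.9·74.4 = 305.76.
Var(D) = a²·Var(V) + b²·Var(Y) + 2ab·covariance of V and Y with a = 9, b = 2.9.
= 9²·110 + 2.9²·109 + 2·9·2.9·(-24.2)
= 8910 + 916.69 + (-1263.24) = 8563.45.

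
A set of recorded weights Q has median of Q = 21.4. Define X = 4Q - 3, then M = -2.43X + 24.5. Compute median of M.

median of X = 4·21.4 + (-3) = 82.6.
median of M = (-2.43)·82.6 + 24.5 = -176.218.

median of M = -176.218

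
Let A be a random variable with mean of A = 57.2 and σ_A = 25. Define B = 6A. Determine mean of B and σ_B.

mean of B = 343.2, σ_B = 150

B = 6A is linear with a = 6, b = 0.
mean of B = a·mean of A + b = 6·57.2 = 343.2.
σ_B = |a|·σ_A = |6|·25 = 150.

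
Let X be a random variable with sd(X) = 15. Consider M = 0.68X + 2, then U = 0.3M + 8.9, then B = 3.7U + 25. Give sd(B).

sd(M) = |0.68|·15 = 10.2.
sd(U) = |0.3|·10.2 = 3.06.
sd(B) = |3.7|·3.06 = 11.322.

sd(B) = 11.322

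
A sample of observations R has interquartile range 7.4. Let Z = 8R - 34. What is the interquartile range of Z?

Under Z = aR + b, IQR(Z) = |a|·IQR(R) = |8|·7.4 = 59.2 (shifts cancel; spread scales by |a|).

IQR(Z) = 59.2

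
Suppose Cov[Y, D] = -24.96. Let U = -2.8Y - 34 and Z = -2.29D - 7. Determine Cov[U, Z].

Cov[U, Z] = -160.04352

Cov[U, Z] = a·c·Cov[Y, D] = (-2.8)·(-2.29)·(-24.96) = -160.04352. Additive constants drop out.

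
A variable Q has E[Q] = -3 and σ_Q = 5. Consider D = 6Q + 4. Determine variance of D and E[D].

D = 6Q + 4 is linear with a = 6, b = 4.
variance of Q = 5² = 25.
variance of D = a²·variance of Q = 6²·25 = 900 (the additive constant 4 does not affect variance).
E[D] = a·E[Q] + b = 6·(-3) + 4 = -14.

variance of D = 900, E[D] = -14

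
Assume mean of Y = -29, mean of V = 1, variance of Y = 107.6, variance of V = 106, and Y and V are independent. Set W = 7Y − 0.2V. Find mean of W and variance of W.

mean of W = -203.2, variance of W = 5276.64

mean of W = 7·mean of Y + (-0.2)·mean of V = 7·(-29) + (-0.2)·1 = -203.2.
variance of W = a²·variance of Y + b²·variance of V + 2ab·Cov(Y, V) with a = 7, b = -0.2.
Independence gives Cov(Y, V) = 0.
= 7²·107.6 + (-0.2)²·106 + 2·7·(-0.2)·0
= 5272.4 + 4.24 + 0 = 5276.64.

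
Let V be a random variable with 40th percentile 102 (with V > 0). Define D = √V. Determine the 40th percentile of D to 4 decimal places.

√V is increasing, so P_{40}(D) = g(P_{40}(V)) ≈ 10.0995.

40th percentile of D = 10.0995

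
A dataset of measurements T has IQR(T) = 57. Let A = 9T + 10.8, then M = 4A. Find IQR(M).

IQR(M) = 2052

IQR(A) = |9|·57 = 513.
IQR(M) = |4|·513 = 2052.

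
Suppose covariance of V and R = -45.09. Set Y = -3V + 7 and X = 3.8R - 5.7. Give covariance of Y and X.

covariance of Y and X = 514.026

covariance of Y and X = a·c·covariance of V and R = (-3)·3.8·(-45.09) = 514.026. Additive constants drop out.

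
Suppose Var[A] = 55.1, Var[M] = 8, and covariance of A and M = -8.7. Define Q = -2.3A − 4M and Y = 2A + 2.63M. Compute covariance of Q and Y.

covariance of Q and Y = -215.3937

By bilinearity, covariance of Q and Y = ac·Var[A] + bd·Var[M] + (ad+bc)·covariance of A and M, with a=-2.3, b=-4, c=2, d=2.63.
ac·Var[A] = (-2.3)·2·55.1 = -253.46
bd·Var[M] = (-4)·2.63·8 = -84.16
(ad+bc)·covariance of A and M = (-14.049)·(-8.7) = 122.2263
covariance of Q and Y = -253.46 + (-84.16) + 122.2263 = -215.3937.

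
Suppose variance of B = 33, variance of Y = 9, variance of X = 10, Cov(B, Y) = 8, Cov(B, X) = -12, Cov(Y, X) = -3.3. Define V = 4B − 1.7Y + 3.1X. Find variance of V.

variance of V = a²·variance of B + b²·variance of Y + c²·variance of X + 2ab·Cov(B, Y) + 2ac·Cov(B, X) + 2bc·Cov(Y, X), with a = 4, b = -1.7, c = 3.1.
= 528 + 26.01 + 96.1 + (-108.8) + (-297.6) + 34.782
= 278.492.

variance of V = 278.492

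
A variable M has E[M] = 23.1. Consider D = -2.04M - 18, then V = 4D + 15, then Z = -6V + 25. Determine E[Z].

E[Z] = 1497.976

E[D] = (-2.04)·23.1 + (-18) = -65.124.
E[V] = 4·(-65.124) + 15 = -245.496.
E[Z] = (-6)·(-245.496) + 25 = 1497.976.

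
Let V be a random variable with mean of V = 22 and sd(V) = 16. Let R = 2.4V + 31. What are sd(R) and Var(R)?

sd(R) = 38.4, Var(R) = 1474.56

R = 2.4V + 31 is linear with a = 2.4, b = 31.
sd(R) = |a|·sd(V) = |2.4|·16 = 38.4.
Var(V) = 16² = 256.
Var(R) = a²·Var(V) = 2.4²·256 = 1474.56 (the additive constant 31 does not affect variance).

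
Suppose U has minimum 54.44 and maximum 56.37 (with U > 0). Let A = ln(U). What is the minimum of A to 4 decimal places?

ln(U) is increasing on this domain, so min(A) comes from min(U) = 54.44: min(A) = ln(54.44) ≈ 3.9971.

min(A) = 3.9971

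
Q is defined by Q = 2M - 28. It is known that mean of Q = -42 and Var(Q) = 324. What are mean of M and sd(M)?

mean of M = -7, sd(M) = 9

From Q = 2M - 28: mean of Q = a·mean of M + b, so mean of M = (mean of Q − b)/a = (-42 − (-28))/2 = -7.
sd(Q) = √324 = 18.
sd(Q) = |a|·sd(M), so sd(M) = 18/|2| = 9.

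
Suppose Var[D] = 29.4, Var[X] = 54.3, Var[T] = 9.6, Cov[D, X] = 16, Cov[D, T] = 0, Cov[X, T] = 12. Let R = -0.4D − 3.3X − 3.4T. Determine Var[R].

Var[R] = 1018.527

Var[R] = a²·Var[D] + b²·Var[X] + c²·Var[T] + 2ab·Cov[D, X] + 2ac·Cov[D, T] + 2bc·Cov[X, T], with a = -0.4, b = -3.3, c = -3.4.
= 4.704 + 591.327 + 110.976 + 42.24 + 0 + 269.28
= 1018.527.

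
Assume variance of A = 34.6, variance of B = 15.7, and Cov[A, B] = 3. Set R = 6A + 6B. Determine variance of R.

variance of R = 2026.8

variance of R = a²·variance of A + b²·variance of B + 2ab·Cov[A, B] with a = 6, b = 6.
= 6²·34.6 + 6²·15.7 + 2·6·6·3
= 1245.6 + 565.2 + 216 = 2026.8.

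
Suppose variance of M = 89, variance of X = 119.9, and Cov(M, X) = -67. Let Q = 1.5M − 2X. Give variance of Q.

variance of Q = 1081.85

variance of Q = a²·variance of M + b²·variance of X + 2ab·Cov(M, X) with a = 1.5, b = -2.
= 1.5²·89 + (-2)²·119.9 + 2·1.5·(-2)·(-67)
= 200.25 + 479.6 + 402 = 1081.85.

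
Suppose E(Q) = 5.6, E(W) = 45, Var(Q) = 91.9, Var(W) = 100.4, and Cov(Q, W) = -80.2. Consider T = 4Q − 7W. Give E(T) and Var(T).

E(T) = -292.6, Var(T) = 10881.2

E(T) = 4·E(Q) + (-7)·E(W) = 4·5.6 + (-7)·45 = -292.6.
Var(T) = a²·Var(Q) + b²·Var(W) + 2ab·Cov(Q, W) with a = 4, b = -7.
= 4²·91.9 + (-7)²·100.4 + 2·4·(-7)·(-80.2)
= 1470.4 + 4919.6 + 4491.2 = 10881.2.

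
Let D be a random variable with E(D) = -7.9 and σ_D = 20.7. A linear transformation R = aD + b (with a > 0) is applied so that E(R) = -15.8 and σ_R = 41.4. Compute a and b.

σ_R = a·σ_D (a > 0), so a = 41.4/20.7 = 2.
E(R) = a·E(D) + b, so b = -15.8 − 2·(-7.9) = 0.

a = 2, b = 0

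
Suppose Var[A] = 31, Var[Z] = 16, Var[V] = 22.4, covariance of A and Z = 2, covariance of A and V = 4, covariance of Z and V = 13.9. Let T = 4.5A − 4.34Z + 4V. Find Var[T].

Var[T] = 870.7916

Var[T] = a²·Var[A] + b²·Var[Z] + c²·Var[V] + 2ab·covariance of A and Z + 2ac·covariance of A and V + 2bc·covariance of Z and V, with a = 4.5, b = -4.34, c = 4.
= 627.75 + 301.3696 + 358.4 + (-78.12) + 144 + (-482.608)
= 870.7916.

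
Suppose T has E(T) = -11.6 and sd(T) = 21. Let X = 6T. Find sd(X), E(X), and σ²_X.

sd(X) = 126, E(X) = -69.6, σ²_X = 15876

X = 6T is linear with a = 6, b = 0.
sd(X) = |a|·sd(T) = |6|·21 = 126.
E(X) = a·E(T) + b = 6·(-11.6) = -69.6.
σ²_T = 21² = 441.
σ²_X = a²·σ²_T = 6²·441 = 15876.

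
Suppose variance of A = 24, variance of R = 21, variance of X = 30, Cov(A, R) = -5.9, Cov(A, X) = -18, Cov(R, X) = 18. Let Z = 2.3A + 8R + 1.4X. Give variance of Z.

variance of Z = a²·variance of A + b²·variance of R + c²·variance of X + 2ab·Cov(A, R) + 2ac·Cov(A, X) + 2bc·Cov(R, X), with a = 2.3, b = 8, c = 1.4.
= 126.96 + 1344 + 58.8 + (-217.12) + (-115.92) + 403.2
= 1599.92.

variance of Z = 1599.92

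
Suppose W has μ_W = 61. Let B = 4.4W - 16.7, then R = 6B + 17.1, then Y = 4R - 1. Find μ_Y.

μ_B = 4.4·61 + (-16.7) = 251.7.
μ_R = 6·251.7 + 17.1 = 1527.3.
μ_Y = 4·1527.3 + (-1) = 6108.2.

μ_Y = 6108.2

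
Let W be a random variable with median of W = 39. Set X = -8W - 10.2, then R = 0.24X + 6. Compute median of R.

median of R = -71.328

median of X = (-8)·39 + (-10.2) = -322.2.
median of R = 0.24·(-322.2) + 6 = -71.328.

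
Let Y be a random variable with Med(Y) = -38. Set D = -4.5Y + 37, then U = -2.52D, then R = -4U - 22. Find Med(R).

Med(D) = (-4.5)·(-38) + 37 = 208.
Med(U) = (-2.52)·208 = -524.16.
Med(R) = (-4)·(-524.16) + (-22) = 2074.64.

Med(R) = 2074.64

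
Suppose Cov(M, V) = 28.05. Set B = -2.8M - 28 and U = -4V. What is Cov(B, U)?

Cov(B, U) = a·c·Cov(M, V) = (-2.8)·(-4)·28.05 = 314.16. Additive constants drop out.

Cov(B, U) = 314.16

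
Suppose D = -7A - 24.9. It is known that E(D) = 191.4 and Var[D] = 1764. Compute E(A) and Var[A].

E(A) = -30.9, Var[A] = 36

From D = -7A - 24.9: E(D) = a·E(A) + b, so E(A) = (E(D) − b)/a = (191.4 − (-24.9))/(-7) = -30.9.
Var[D] = a²·Var[A], so Var[A] = 1764/(-7)² = 36.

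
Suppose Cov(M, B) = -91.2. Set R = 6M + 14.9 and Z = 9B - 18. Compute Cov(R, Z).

Cov(R, Z) = a·c·Cov(M, B) = 6·9·(-91.2) = -4924.8. Additive constants drop out.

Cov(R, Z) = -4924.8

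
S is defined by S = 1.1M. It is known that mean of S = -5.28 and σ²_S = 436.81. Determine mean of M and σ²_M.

mean of M = -4.8, σ²_M = 361

From S = 1.1M: mean of S = a·mean of M + b, so mean of M = (mean of S − b)/a = (-5.28 − 0)/1.1 = -4.8.
σ²_S = a²·σ²_M, so σ²_M = 436.81/1.1² = 361.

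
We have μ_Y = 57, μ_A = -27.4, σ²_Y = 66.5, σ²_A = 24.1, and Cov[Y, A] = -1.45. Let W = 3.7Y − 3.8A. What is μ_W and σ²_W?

μ_W = 3.7·μ_Y + (-3.8)·μ_A = 3.7·57 + (-3.8)·(-27.4) = 315.02.
σ²_W = a²·σ²_Y + b²·σ²_A + 2ab·Cov[Y, A] with a = 3.7, b = -3.8.
= 3.7²·66.5 + (-3.8)²·24.1 + 2·3.7·(-3.8)·(-1.45)
= 910.385 + 348.004 + 40.774 = 1299.163.

μ_W = 315.02, σ²_W = 1299.163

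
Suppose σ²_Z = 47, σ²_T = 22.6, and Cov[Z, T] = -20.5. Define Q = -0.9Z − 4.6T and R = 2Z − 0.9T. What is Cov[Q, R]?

By bilinearity, Cov[Q, R] = ac·σ²_Z + bd·σ²_T + (ad+bc)·Cov[Z, T], with a=-0.9, b=-4.6, c=2, d=-0.9.
ac·σ²_Z = (-0.9)·2·47 = -84.6
bd·σ²_T = (-4.6)·(-0.9)·22.6 = 93.564
(ad+bc)·Cov[Z, T] = (-8.39)·(-20.5) = 171.995
Cov[Q, R] = -84.6 + 93.564 + 171.995 = 180.959.

Cov[Q, R] = 180.959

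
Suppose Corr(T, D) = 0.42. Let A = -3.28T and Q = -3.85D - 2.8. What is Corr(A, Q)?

Corr(A, Q) = 0.42

Linear rescalings preserve correlation up to sign; here the slopes -3.28 and -3.85 have the same sign, so Corr(A, Q) = Corr(T, D) = 0.42.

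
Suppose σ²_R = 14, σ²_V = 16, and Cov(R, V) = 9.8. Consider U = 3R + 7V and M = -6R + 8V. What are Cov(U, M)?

Cov(U, M) = 467.6

By bilinearity, Cov(U, M) = ac·σ²_R + bd·σ²_V + (ad+bc)·Cov(R, V), with a=3, b=7, c=-6, d=8.
ac·σ²_R = 3·(-6)·14 = -252
bd·σ²_V = 7·8·16 = 896
(ad+bc)·Cov(R, V) = (-18)·9.8 = -176.4
Cov(U, M) = -252 + 896 + (-176.4) = 467.6.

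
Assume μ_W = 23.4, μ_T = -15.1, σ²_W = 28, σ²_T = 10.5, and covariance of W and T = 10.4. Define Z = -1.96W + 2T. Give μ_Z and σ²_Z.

μ_Z = -76.064, σ²_Z = 68.0288

μ_Z = (-1.96)·μ_W + 2·μ_T = (-1.96)·23.4 + 2·(-15.1) = -76.064.
σ²_Z = a²·σ²_W + b²·σ²_T + 2ab·covariance of W and T with a = -1.96, b = 2.
= (-1.96)²·28 + 2²·10.5 + 2·(-1.96)·2·10.4
= 107.5648 + 42 + (-81.536) = 68.0288.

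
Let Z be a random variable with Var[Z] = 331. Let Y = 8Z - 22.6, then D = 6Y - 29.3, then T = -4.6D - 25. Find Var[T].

Var[T] = 16137123.84

Var[Y] = 8²·331 = 21184.
Var[D] = 6²·21184 = 762624.
Var[T] = (-4.6)²·762624 = 16137123.84.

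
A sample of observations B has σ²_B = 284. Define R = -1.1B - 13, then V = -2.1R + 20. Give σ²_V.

σ²_V = 1515.4524

σ²_R = (-1.1)²·284 = 343.64.
σ²_V = (-2.1)²·343.64 = 1515.4524.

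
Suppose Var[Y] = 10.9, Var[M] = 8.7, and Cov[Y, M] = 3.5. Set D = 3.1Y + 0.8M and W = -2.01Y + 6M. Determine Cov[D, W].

Cov[D, W] = 33.3141

By bilinearity, Cov[D, W] = ac·Var[Y] + bd·Var[M] + (ad+bc)·Cov[Y, M], with a=3.1, b=0.8, c=-2.01, d=6.
ac·Var[Y] = 3.1·(-2.01)·10.9 = -67.9179
bd·Var[M] = 0.8·6·8.7 = 41.76
(ad+bc)·Cov[Y, M] = (16.992)·3.5 = 59.472
Cov[D, W] = -67.9179 + 41.76 + 59.472 = 33.3141.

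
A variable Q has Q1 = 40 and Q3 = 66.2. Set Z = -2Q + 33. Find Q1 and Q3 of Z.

a = -2 < 0 reverses order: Q1(Z) comes from Q3(Q), Q3(Z) from Q1(Q).
Q1(Z) = (-2)·66.2 + 33 = -99.4; Q3(Z) = (-2)·40 + 33 = -47.

Q1(Z) = -99.4, Q3(Z) = -47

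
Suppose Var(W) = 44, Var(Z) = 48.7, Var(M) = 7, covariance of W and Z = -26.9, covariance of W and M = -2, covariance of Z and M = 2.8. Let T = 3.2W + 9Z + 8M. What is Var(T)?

Var(T) = 3594.62

Var(T) = a²·Var(W) + b²·Var(Z) + c²·Var(M) + 2ab·covariance of W and Z + 2ac·covariance of W and M + 2bc·covariance of Z and M, with a = 3.2, b = 9, c = 8.
= 450.56 + 3944.7 + 448 + (-1549.44) + (-102.4) + 403.2
= 3594.62.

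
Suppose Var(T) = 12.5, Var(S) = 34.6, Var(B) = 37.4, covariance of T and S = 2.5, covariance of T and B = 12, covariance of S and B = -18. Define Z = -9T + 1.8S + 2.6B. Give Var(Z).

Var(Z) = a²·Var(T) + b²·Var(S) + c²·Var(B) + 2ab·covariance of T and S + 2ac·covariance of T and B + 2bc·covariance of S and B, with a = -9, b = 1.8, c = 2.6.
= 1012.5 + 112.104 + 252.824 + (-81) + (-561.6) + (-168.48)
= 566.348.

Var(Z) = 566.348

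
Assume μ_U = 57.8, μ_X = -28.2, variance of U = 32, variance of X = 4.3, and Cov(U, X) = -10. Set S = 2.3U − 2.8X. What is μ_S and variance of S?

μ_S = 211.9, variance of S = 331.792

μ_S = 2.3·μ_U + (-2.8)·μ_X = 2.3·57.8 + (-2.8)·(-28.2) = 211.9.
variance of S = a²·variance of U + b²·variance of X + 2ab·Cov(U, X) with a = 2.3, b = -2.8.
= 2.3²·32 + (-2.8)²·4.3 + 2·2.3·(-2.8)·(-10)
= 169.28 + 33.712 + 128.8 = 331.792.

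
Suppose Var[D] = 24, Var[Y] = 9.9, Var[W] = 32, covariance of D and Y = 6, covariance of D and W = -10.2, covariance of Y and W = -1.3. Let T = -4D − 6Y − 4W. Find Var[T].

Var[T] = 1151.6

Var[T] = a²·Var[D] + b²·Var[Y] + c²·Var[W] + 2ab·covariance of D and Y + 2ac·covariance of D and W + 2bc·covariance of Y and W, with a = -4, b = -6, c = -4.
= 384 + 356.4 + 512 + 288 + (-326.4) + (-62.4)
= 1151.6.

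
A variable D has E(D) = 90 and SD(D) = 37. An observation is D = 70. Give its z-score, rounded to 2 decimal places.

z = -0.54

z = (D − E(D)) / SD(D) = (70 − 90) / 37 ≈ -0.54.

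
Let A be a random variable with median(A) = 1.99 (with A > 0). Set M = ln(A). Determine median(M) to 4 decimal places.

median(M) = 0.6881

ln(A) is monotone on this domain, so median(M) = ln(1.99) ≈ 0.6881.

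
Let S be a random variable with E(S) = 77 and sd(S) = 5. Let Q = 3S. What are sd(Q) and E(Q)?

Q = 3S is linear with a = 3, b = 0.
sd(Q) = |a|·sd(S) = |3|·5 = 15.
E(Q) = a·E(S) + b = 3·77 = 231.

sd(Q) = 15, E(Q) = 231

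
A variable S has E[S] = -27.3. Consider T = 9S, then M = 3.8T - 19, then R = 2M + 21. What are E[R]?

E[R] = -1884.32

E[T] = 9·(-27.3) = -245.7.
E[M] = 3.8·(-245.7) + (-19) = -952.66.
E[R] = 2·(-952.66) + 21 = -1884.32.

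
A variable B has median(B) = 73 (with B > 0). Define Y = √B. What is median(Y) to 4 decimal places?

√B is monotone on this domain, so median(Y) = √(73) ≈ 8.544.

median(Y) = 8.544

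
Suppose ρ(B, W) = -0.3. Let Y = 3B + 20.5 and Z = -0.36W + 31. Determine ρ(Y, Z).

ρ(Y, Z) = 0.3

Linear rescalings preserve |correlation|; the slopes 3 and -0.36 have opposite signs, so the correlation flips sign: ρ(Y, Z) = −ρ(B, W) = 0.3.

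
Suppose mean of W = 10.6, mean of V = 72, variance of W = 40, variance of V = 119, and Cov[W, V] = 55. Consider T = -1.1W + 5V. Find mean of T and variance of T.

mean of T = 348.34, variance of T = 2418.4

mean of T = (-1.1)·mean of W + 5·mean of V = (-1.1)·10.6 + 5·72 = 348.34.
variance of T = a²·variance of W + b²·variance of V + 2ab·Cov[W, V] with a = -1.1, b = 5.
= (-1.1)²·40 + 5²·119 + 2·(-1.1)·5·55
= 48.4 + 2975 + (-605) = 2418.4.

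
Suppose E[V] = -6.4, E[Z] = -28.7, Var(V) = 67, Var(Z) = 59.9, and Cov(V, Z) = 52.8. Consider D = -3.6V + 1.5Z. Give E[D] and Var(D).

E[D] = -20.01, Var(D) = 432.855

E[D] = (-3.6)·E[V] + 1.5·E[Z] = (-3.6)·(-6.4) + 1.5·(-28.7) = -20.01.
Var(D) = a²·Var(V) + b²·Var(Z) + 2ab·Cov(V, Z) with a = -3.6, b = 1.5.
= (-3.6)²·67 + 1.5²·59.9 + 2·(-3.6)·1.5·52.8
= 868.32 + 134.775 + (-570.24) = 432.855.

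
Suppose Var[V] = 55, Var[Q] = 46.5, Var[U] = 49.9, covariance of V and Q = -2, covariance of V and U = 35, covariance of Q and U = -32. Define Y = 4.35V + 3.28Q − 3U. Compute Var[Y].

Var[Y] = a²·Var[V] + b²·Var[Q] + c²·Var[U] + 2ab·covariance of V and Q + 2ac·covariance of V and U + 2bc·covariance of Q and U, with a = 4.35, b = 3.28, c = -3.
= 1040.7375 + 500.2656 + 449.1 + (-57.072) + (-913.5) + 629.76
= 1649.2911.

Var[Y] = 1649.2911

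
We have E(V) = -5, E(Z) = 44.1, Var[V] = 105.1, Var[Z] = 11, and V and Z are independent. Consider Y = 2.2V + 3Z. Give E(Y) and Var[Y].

E(Y) = 121.3, Var[Y] = 607.684

E(Y) = 2.2·E(V) + 3·E(Z) = 2.2·(-5) + 3·44.1 = 121.3.
Var[Y] = a²·Var[V] + b²·Var[Z] + 2ab·Cov[V, Z] with a = 2.2, b = 3.
Independence gives Cov[V, Z] = 0.
= 2.2²·105.1 + 3²·11 + 2·2.2·3·0
= 508.684 + 99 + 0 = 607.684.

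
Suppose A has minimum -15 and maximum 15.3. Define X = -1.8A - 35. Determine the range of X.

Range of A = 15.3 − (-15) = 30.3.
Range(X) = |a|·Range(A) = |-1.8|·30.3 = 54.54.

Range(X) = 54.54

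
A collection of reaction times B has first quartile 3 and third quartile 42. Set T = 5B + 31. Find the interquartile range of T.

IQR(T) = 195

IQR of B = Q3 − Q1 = 42 − 3 = 39.
Under T = aB + b, IQR(T) = |a|·IQR(B) = |5|·39 = 195 (shifts cancel; spread scales by |a|).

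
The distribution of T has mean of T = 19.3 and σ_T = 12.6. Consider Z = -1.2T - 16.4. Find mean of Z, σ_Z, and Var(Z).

Z = -1.2T - 16.4 is linear with a = -1.2, b = -16.4.
mean of Z = a·mean of T + b = (-1.2)·19.3 + (-16.4) = -39.56.
σ_Z = |a|·σ_T = |-1.2|·12.6 = 15.12.
Var(T) = 12.6² = 158.76.
Var(Z) = a²·Var(T) = (-1.2)²·158.76 = 228.6144 (the additive constant -16.4 does not affect variance).

mean of Z = -39.56, σ_Z = 15.12, Var(Z) = 228.6144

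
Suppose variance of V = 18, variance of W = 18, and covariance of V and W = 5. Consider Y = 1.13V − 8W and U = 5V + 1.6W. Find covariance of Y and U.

covariance of Y and U = -319.66

By bilinearity, covariance of Y and U = ac·variance of V + bd·variance of W + (ad+bc)·covariance of V and W, with a=1.13, b=-8, c=5, d=1.6.
ac·variance of V = 1.13·5·18 = 101.7
bd·variance of W = (-8)·1.6·18 = -230.4
(ad+bc)·covariance of V and W = (-38.192)·5 = -190.96
covariance of Y and U = 101.7 + (-230.4) + (-190.96) = -319.66.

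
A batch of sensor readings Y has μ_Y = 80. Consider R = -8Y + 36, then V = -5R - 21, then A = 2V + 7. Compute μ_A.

μ_R = (-8)·80 + 36 = -604.
μ_V = (-5)·(-604) + (-21) = 2999.
μ_A = 2·2999 + 7 = 6005.

μ_A = 6005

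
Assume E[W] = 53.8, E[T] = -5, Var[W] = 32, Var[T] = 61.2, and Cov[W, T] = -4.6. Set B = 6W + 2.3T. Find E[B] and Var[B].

E[B] = 6·E[W] + 2.3·E[T] = 6·53.8 + 2.3·(-5) = 311.3.
Var[B] = a²·Var[W] + b²·Var[T] + 2ab·Cov[W, T] with a = 6, b = 2.3.
= 6²·32 + 2.3²·61.2 + 2·6·2.3·(-4.6)
= 1152 + 323.748 + (-126.96) = 1348.788.

E[B] = 311.3, Var[B] = 1348.788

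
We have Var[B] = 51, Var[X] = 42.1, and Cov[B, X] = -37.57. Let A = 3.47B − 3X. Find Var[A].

Var[A] = a²·Var[B] + b²·Var[X] + 2ab·Cov[B, X] with a = 3.47, b = -3.
= 3.47²·51 + (-3)²·42.1 + 2·3.47·(-3)·(-37.57)
= 614.0859 + 378.9 + 782.2074 = 1775.1933.

Var[A] = 1775.1933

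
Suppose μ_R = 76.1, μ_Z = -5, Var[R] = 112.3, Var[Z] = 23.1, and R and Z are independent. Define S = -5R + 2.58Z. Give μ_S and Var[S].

μ_S = -393.4, Var[S] = 2961.26284

μ_S = (-5)·μ_R + 2.58·μ_Z = (-5)·76.1 + 2.58·(-5) = -393.4.
Var[S] = a²·Var[R] + b²·Var[Z] + 2ab·Cov[R, Z] with a = -5, b = 2.58.
Independence gives Cov[R, Z] = 0.
= (-5)²·112.3 + 2.58²·23.1 + 2·(-5)·2.58·0
= 2807.5 + 153.76284 + 0 = 2961.26284.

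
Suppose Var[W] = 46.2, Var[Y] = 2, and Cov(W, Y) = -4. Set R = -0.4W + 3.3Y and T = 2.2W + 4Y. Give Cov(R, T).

By bilinearity, Cov(R, T) = ac·Var[W] + bd·Var[Y] + (ad+bc)·Cov(W, Y), with a=-0.4, b=3.3, c=2.2, d=4.
ac·Var[W] = (-0.4)·2.2·46.2 = -40.656
bd·Var[Y] = 3.3·4·2 = 26.4
(ad+bc)·Cov(W, Y) = (5.66)·(-4) = -22.64
Cov(R, T) = -40.656 + 26.4 + (-22.64) = -36.896.

Cov(R, T) = -36.896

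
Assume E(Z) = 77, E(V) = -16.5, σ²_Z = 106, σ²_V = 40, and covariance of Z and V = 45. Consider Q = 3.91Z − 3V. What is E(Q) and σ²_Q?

E(Q) = 350.57, σ²_Q = 924.8386

E(Q) = 3.91·E(Z) + (-3)·E(V) = 3.91·77 + (-3)·(-16.5) = 350.57.
σ²_Q = a²·σ²_Z + b²·σ²_V + 2ab·covariance of Z and V with a = 3.91, b = -3.
= 3.91²·106 + (-3)²·40 + 2·3.91·(-3)·45
= 1620.5386 + 360 + (-1055.7) = 924.8386.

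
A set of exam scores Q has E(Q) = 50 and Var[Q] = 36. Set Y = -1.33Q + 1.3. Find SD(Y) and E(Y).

Y = -1.33Q + 1.3 is linear with a = -1.33, b = 1.3.
SD(Q) = √36 = 6.
SD(Y) = |a|·SD(Q) = |-1.33|·6 = 7.98.
E(Y) = a·E(Q) + b = (-1.33)·50 + 1.3 = -65.2.

SD(Y) = 7.98, E(Y) = -65.2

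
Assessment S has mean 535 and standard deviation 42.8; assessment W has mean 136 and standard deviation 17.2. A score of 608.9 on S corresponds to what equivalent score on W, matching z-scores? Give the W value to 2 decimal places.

W = 165.70

z = (608.9 − 535)/42.8 ≈ 1.7266.
W = 136 + z·17.2 = 136 + (608.9 − 535)·17.2/42.8 ≈ 165.70.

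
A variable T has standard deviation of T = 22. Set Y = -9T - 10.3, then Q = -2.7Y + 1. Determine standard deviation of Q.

standard deviation of Q = 534.6

standard deviation of Y = |-9|·22 = 198.
standard deviation of Q = |-2.7|·198 = 534.6.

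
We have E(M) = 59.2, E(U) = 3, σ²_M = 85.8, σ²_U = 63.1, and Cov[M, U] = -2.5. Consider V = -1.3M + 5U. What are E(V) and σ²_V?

E(V) = -61.96, σ²_V = 1755.002

E(V) = (-1.3)·E(M) + 5·E(U) = (-1.3)·59.2 + 5·3 = -61.96.
σ²_V = a²·σ²_M + b²·σ²_U + 2ab·Cov[M, U] with a = -1.3, b = 5.
= (-1.3)²·85.8 + 5²·63.1 + 2·(-1.3)·5·(-2.5)
= 145.002 + 1577.5 + 32.5 = 1755.002.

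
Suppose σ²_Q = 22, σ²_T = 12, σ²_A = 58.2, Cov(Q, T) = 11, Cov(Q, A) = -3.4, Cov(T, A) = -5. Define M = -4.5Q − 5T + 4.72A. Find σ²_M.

σ²_M = 2917.53488

σ²_M = a²·σ²_Q + b²·σ²_T + c²·σ²_A + 2ab·Cov(Q, T) + 2ac·Cov(Q, A) + 2bc·Cov(T, A), with a = -4.5, b = -5, c = 4.72.
= 445.5 + 300 + 1296.60288 + 495 + 144.432 + 236
= 2917.53488.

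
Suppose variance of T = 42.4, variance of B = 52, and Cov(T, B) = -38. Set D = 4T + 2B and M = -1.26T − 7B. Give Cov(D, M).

By bilinearity, Cov(D, M) = ac·variance of T + bd·variance of B + (ad+bc)·Cov(T, B), with a=4, b=2, c=-1.26, d=-7.
ac·variance of T = 4·(-1.26)·42.4 = -213.696
bd·variance of B = 2·(-7)·52 = -728
(ad+bc)·Cov(T, B) = (-30.52)·(-38) = 1159.76
Cov(D, M) = -213.696 + (-728) + 1159.76 = 218.064.

Cov(D, M) = 218.064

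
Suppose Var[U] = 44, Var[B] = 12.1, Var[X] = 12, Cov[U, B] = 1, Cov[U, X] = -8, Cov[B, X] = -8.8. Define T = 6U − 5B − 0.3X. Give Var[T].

Var[T] = a²·Var[U] + b²·Var[B] + c²·Var[X] + 2ab·Cov[U, B] + 2ac·Cov[U, X] + 2bc·Cov[B, X], with a = 6, b = -5, c = -0.3.
= 1584 + 302.5 + 1.08 + (-60) + 28.8 + (-26.4)
= 1829.98.

Var[T] = 1829.98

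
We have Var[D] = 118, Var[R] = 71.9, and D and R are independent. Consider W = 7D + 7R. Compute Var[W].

Var[W] = 9305.1

Var[W] = a²·Var[D] + b²·Var[R] + 2ab·Cov[D, R] with a = 7, b = 7.
Independence gives Cov[D, R] = 0.
= 7²·118 + 7²·71.9 + 2·7·7·0
= 5782 + 3523.1 + 0 = 9305.1.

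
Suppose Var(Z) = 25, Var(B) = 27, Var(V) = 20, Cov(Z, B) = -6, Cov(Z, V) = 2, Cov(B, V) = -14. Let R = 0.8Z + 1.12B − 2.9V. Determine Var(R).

Var(R) = 288.9808

Var(R) = a²·Var(Z) + b²·Var(B) + c²·Var(V) + 2ab·Cov(Z, B) + 2ac·Cov(Z, V) + 2bc·Cov(B, V), with a = 0.8, b = 1.12, c = -2.9.
= 16 + 33.8688 + 168.2 + (-10.752) + (-9.28) + 90.944
= 288.9808.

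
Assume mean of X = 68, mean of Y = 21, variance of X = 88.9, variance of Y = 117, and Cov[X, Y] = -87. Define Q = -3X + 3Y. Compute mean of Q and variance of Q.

mean of Q = (-3)·mean of X + 3·mean of Y = (-3)·68 + 3·21 = -141.
variance of Q = a²·variance of X + b²·variance of Y + 2ab·Cov[X, Y] with a = -3, b = 3.
= (-3)²·88.9 + 3²·117 + 2·(-3)·3·(-87)
= 800.1 + 1053 + 1566 = 3419.1.

mean of Q = -141, variance of Q = 3419.1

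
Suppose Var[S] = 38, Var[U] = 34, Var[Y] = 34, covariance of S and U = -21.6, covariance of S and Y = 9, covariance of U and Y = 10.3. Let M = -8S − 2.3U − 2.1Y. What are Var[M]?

Var[M] = 2368.818

Var[M] = a²·Var[S] + b²·Var[U] + c²·Var[Y] + 2ab·covariance of S and U + 2ac·covariance of S and Y + 2bc·covariance of U and Y, with a = -8, b = -2.3, c = -2.1.
= 2432 + 179.86 + 149.94 + (-794.88) + 302.4 + 99.498
= 2368.818.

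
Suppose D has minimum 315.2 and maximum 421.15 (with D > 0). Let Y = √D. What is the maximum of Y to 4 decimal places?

√D is increasing on this domain, so max(Y) comes from max(D) = 421.15: max(Y) = √(421.15) ≈ 20.5219.

max(Y) = 20.5219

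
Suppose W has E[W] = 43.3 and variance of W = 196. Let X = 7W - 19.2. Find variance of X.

X = 7W - 19.2 is linear with a = 7, b = -19.2.
variance of X = a²·variance of W = 7²·196 = 9604 (the additive constant -19.2 does not affect variance).

variance of X = 9604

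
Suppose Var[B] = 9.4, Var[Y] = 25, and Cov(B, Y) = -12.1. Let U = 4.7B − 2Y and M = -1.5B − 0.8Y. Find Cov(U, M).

By bilinearity, Cov(U, M) = ac·Var[B] + bd·Var[Y] + (ad+bc)·Cov(B, Y), with a=4.7, b=-2, c=-1.5, d=-0.8.
ac·Var[B] = 4.7·(-1.5)·9.4 = -66.27
bd·Var[Y] = (-2)·(-0.8)·25 = 40
(ad+bc)·Cov(B, Y) = (-0.76)·(-12.1) = 9.196
Cov(U, M) = -66.27 + 40 + 9.196 = -17.074.

Cov(U, M) = -17.074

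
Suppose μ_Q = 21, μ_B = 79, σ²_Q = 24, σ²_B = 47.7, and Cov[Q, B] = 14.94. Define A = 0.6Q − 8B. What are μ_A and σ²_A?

μ_A = -619.4, σ²_A = 2918.016

μ_A = 0.6·μ_Q + (-8)·μ_B = 0.6·21 + (-8)·79 = -619.4.
σ²_A = a²·σ²_Q + b²·σ²_B + 2ab·Cov[Q, B] with a = 0.6, b = -8.
= 0.6²·24 + (-8)²·47.7 + 2·0.6·(-8)·14.94
= 8.64 + 3052.8 + (-143.424) = 2918.016.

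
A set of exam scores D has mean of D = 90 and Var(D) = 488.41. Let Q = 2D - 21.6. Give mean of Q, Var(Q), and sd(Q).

Q = 2D - 21.6 is linear with a = 2, b = -21.6.
mean of Q = a·mean of D + b = 2·90 + (-21.6) = 158.4.
Var(Q) = a²·Var(D) = 2²·488.41 = 1953.64 (the additive constant -21.6 does not affect variance).
sd(D) = √488.41 = 22.1.
sd(Q) = |a|·sd(D) = |2|·22.1 = 44.2.

mean of Q = 158.4, Var(Q) = 1953.64, sd(Q) = 44.2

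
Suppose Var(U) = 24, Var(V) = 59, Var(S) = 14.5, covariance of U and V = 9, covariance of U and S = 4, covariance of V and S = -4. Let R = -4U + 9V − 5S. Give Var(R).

Var(R) = a²·Var(U) + b²·Var(V) + c²·Var(S) + 2ab·covariance of U and V + 2ac·covariance of U and S + 2bc·covariance of V and S, with a = -4, b = 9, c = -5.
= 384 + 4779 + 362.5 + (-648) + 160 + 360
= 5397.5.

Var(R) = 5397.5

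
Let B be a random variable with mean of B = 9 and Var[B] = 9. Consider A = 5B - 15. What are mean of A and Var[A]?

mean of A = 30, Var[A] = 225

A = 5B - 15 is linear with a = 5, b = -15.
mean of A = a·mean of B + b = 5·9 + (-15) = 30.
Var[A] = a²·Var[B] = 5²·9 = 225 (the additive constant -15 does not affect variance).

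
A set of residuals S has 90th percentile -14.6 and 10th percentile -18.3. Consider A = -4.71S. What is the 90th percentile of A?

90th percentile of A = 86.193

Since a = -4.71 < 0 the transformation is decreasing, reversing order: the 90th percentile of A corresponds to the 10th percentile of S.
So P_{90}(A) = a·P_{10}(S) + b = (-4.71)·(-18.3) = 86.193.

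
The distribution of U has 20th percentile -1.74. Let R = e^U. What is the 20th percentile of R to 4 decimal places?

e^U is increasing, so P_{20}(R) = g(P_{20}(U)) ≈ 0.1755.

20th percentile of R = 0.1755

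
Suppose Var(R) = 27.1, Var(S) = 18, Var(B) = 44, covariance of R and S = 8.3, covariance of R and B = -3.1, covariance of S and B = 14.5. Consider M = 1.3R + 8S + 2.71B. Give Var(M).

Var(M) = 2300.4568

Var(M) = a²·Var(R) + b²·Var(S) + c²·Var(B) + 2ab·covariance of R and S + 2ac·covariance of R and B + 2bc·covariance of S and B, with a = 1.3, b = 8, c = 2.71.
= 45.799 + 1152 + 323.1404 + 172.64 + (-21.8426) + 628.72
= 2300.4568.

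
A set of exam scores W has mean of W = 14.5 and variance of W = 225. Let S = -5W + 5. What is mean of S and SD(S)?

S = -5W + 5 is linear with a = -5, b = 5.
mean of S = a·mean of W + b = (-5)·14.5 + 5 = -67.5.
SD(W) = √225 = 15.
SD(S) = |a|·SD(W) = |-5|·15 = 75.

mean of S = -67.5, SD(S) = 75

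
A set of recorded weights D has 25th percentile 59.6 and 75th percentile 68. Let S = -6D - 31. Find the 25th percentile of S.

Since a = -6 < 0 the transformation is decreasing, reversing order: the 25th percentile of S corresponds to the 75th percentile of D.
So P_{25}(S) = a·P_{75}(D) + b = (-6)·68 + (-31) = -439.

25th percentile of S = -439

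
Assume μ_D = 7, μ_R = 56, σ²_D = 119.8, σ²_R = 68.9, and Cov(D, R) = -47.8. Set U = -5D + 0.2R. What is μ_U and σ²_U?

μ_U = -23.8, σ²_U = 3093.356

μ_U = (-5)·μ_D + 0.2·μ_R = (-5)·7 + 0.2·56 = -23.8.
σ²_U = a²·σ²_D + b²·σ²_R + 2ab·Cov(D, R) with a = -5, b = 0.2.
= (-5)²·119.8 + 0.2²·68.9 + 2·(-5)·0.2·(-47.8)
= 2995 + 2.756 + 95.6 = 3093.356.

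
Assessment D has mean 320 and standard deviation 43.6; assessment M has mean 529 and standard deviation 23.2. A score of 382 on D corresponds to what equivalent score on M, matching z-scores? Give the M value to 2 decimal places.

z = (382 − 320)/43.6 ≈ 1.422.
M = 529 + z·23.2 = 529 + (382 − 320)·23.2/43.6 ≈ 561.99.

M = 561.99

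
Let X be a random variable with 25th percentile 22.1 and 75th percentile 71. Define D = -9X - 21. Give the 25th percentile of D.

Since a = -9 < 0 the transformation is decreasing, reversing order: the 25th percentile of D corresponds to the 75th percentile of X.
So P_{25}(D) = a·P_{75}(X) + b = (-9)·71 + (-21) = -660.

25th percentile of D = -660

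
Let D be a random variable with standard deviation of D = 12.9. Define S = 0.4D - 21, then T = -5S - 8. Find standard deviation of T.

standard deviation of T = 25.8

standard deviation of S = |0.4|·12.9 = 5.16.
standard deviation of T = |-5|·5.16 = 25.8.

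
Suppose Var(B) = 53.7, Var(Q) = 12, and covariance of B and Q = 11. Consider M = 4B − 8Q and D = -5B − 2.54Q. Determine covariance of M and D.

covariance of M and D = -501.92

By bilinearity, covariance of M and D = ac·Var(B) + bd·Var(Q) + (ad+bc)·covariance of B and Q, with a=4, b=-8, c=-5, d=-2.54.
ac·Var(B) = 4·(-5)·53.7 = -1074
bd·Var(Q) = (-8)·(-2.54)·12 = 243.84
(ad+bc)·covariance of B and Q = (29.84)·11 = 328.24
covariance of M and D = -1074 + 243.84 + 328.24 = -501.92.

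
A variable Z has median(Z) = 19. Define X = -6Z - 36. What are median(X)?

A linear map preserves order up to sign, so median(X) = a·median(Z) + b = (-6)·19 + (-36) = -150.

median(X) = -150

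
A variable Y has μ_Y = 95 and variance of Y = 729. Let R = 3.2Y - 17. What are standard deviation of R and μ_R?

R = 3.2Y - 17 is linear with a = 3.2, b = -17.
standard deviation of Y = √729 = 27.
standard deviation of R = |a|·standard deviation of Y = |3.2|·27 = 86.4.
μ_R = a·μ_Y + b = 3.2·95 + (-17) = 287.

standard deviation of R = 86.4, μ_R = 287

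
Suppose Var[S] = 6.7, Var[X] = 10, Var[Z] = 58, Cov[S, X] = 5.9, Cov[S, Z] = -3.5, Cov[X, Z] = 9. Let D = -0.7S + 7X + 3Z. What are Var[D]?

Var[D] = a²·Var[S] + b²·Var[X] + c²·Var[Z] + 2ab·Cov[S, X] + 2ac·Cov[S, Z] + 2bc·Cov[X, Z], with a = -0.7, b = 7, c = 3.
= 3.283 + 490 + 522 + (-57.82) + 14.7 + 378
= 1350.163.

Var[D] = 1350.163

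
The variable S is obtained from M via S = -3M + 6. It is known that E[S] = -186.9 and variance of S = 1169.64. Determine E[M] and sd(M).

E[M] = 64.3, sd(M) = 11.4

From S = -3M + 6: E[S] = a·E[M] + b, so E[M] = (E[S] − b)/a = (-186.9 − 6)/(-3) = 64.3.
sd(S) = √1169.64 = 34.2.
sd(S) = |a|·sd(M), so sd(M) = 34.2/|-3| = 11.4.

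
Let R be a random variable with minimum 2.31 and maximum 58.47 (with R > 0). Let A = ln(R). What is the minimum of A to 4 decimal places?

ln(R) is increasing on this domain, so min(A) comes from min(R) = 2.31: min(A) = ln(2.31) ≈ 0.8372.

min(A) = 0.8372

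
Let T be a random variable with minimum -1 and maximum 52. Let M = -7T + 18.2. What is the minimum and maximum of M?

a = -7 < 0, so order reverses: min(M) = a·max(T)+b = (-7)·52 + 18.2 = -345.8; max(M) = a·min(T)+b = (-7)·(-1) + 18.2 = 25.2.

min(M) = -345.8, max(M) = 25.2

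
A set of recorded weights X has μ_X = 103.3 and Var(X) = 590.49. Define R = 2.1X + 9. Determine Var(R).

Var(R) = 2604.0609

R = 2.1X + 9 is linear with a = 2.1, b = 9.
Var(R) = a²·Var(X) = 2.1²·590.49 = 2604.0609 (the additive constant 9 does not affect variance).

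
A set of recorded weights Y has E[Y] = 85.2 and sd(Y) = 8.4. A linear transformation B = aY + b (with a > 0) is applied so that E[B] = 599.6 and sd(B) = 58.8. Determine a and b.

sd(B) = a·sd(Y) (a > 0), so a = 58.8/8.4 = 7.
E[B] = a·E[Y] + b, so b = 599.6 − 7·85.2 = 3.2.

a = 7, b = 3.2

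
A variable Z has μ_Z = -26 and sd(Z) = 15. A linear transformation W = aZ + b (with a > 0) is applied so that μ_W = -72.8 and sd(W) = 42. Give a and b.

sd(W) = a·sd(Z) (a > 0), so a = 42/15 = 2.8.
μ_W = a·μ_Z + b, so b = -72.8 − 2.8·(-26) = 0.

a = 2.8, b = 0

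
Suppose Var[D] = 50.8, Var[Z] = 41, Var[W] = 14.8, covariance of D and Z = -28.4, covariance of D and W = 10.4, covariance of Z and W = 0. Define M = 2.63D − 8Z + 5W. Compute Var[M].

Var[M] = a²·Var[D] + b²·Var[Z] + c²·Var[W] + 2ab·covariance of D and Z + 2ac·covariance of D and W + 2bc·covariance of Z and W, with a = 2.63, b = -8, c = 5.
= 351.37852 + 2624 + 370 + 1195.072 + 273.52 + 0
= 4813.97052.

Var[M] = 4813.97052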